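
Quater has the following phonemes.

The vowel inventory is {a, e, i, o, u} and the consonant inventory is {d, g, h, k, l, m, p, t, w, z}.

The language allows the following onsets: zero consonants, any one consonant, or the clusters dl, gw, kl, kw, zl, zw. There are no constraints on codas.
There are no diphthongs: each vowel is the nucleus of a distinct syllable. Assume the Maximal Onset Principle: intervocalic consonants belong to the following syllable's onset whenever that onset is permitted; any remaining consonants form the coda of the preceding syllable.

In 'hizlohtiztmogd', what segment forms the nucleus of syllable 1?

The vowels are i, o, i, o — 4 nuclei, so 4 syllables.
The first nucleus (vowel 1 from the left) is /i/.

i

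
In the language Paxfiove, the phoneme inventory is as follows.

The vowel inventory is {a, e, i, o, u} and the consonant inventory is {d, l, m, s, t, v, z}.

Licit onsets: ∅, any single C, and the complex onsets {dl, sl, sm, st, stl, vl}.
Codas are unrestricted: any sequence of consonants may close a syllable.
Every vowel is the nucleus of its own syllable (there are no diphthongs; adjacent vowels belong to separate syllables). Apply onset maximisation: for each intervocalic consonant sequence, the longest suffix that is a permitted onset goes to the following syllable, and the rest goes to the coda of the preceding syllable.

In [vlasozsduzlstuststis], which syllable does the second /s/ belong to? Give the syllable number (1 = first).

2

Nuclei (vowels): a, o, u, u, i → 5 syllables.
σ1/σ2 boundary: /s/ is a single consonant, so it becomes the next onset.
σ2/σ3 boundary: /zsd/ splits as /zs/ + /d/ (/d/ is the longest suffix that is a licit onset).
σ3/σ4 boundary: /zlst/; trying suffixes from longest down, /st/ is the first permitted one, so coda /zl/ | onset /st/.
σ4/σ5 boundary: cluster /stst/ — the longest permitted-onset suffix is /st/; onset = /st/, preceding coda = /st/.
Putting it together: vla.sozs.duzl.stust.stis.
The second /s/ is in the coda of syllable 2 (/sozs/).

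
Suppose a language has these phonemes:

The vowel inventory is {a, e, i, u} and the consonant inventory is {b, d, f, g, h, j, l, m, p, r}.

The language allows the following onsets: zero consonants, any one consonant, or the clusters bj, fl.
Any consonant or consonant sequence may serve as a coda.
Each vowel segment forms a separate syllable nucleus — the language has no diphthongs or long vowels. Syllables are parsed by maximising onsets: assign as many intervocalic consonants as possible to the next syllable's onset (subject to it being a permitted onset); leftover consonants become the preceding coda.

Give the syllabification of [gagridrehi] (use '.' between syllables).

The vowels are a, i, e, i — 4 nuclei, so 4 syllables.
/a…i/ gap (V1→V2): cluster /gr/ — the longest permitted-onset suffix is /r/; onset = /r/, preceding coda = /g/.
/i…e/ gap (V2→V3): /dr/ — longest licit onset from the right is /r/, leaving /d/ as coda.
/e…i/ gap (V3→V4): just /h/ — single C goes to the following onset.

gag.rid.re.hi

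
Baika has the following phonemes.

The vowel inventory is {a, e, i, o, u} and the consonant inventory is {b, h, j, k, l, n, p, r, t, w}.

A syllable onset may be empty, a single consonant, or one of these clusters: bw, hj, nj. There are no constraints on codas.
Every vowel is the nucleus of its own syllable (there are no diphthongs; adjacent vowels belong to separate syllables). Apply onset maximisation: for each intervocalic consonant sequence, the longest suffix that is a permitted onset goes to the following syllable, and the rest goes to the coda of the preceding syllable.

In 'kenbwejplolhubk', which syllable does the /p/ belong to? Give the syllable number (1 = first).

2

The vowels are e, e, o, u — 4 nuclei, so 4 syllables.
Between /e/ (V1) and /e/ (V2): cluster /nbw/ — the longest permitted-onset suffix is /bw/; onset = /bw/, preceding coda = /n/.
Between /e/ (V2) and /o/ (V3): /jpl/ splits as /jp/ + /l/ (/l/ is the longest suffix that is a licit onset).
Between /o/ (V3) and /u/ (V4): /lh/; trying suffixes from longest down, /h/ is the first permitted one, so coda /l/ | onset /h/.
Putting it together: ken.bwejp.lol.hubk.
The /p/ is in the coda of syllable 2 (/bwejp/).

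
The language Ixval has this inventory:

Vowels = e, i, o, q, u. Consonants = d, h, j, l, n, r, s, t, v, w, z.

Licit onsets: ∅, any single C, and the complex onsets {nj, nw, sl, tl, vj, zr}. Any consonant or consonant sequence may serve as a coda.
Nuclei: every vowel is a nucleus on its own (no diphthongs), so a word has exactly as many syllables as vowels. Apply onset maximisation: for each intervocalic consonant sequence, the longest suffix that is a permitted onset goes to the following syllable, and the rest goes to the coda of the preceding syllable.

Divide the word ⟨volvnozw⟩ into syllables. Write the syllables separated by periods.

Vowels present: o, o; each is a nucleus, giving 2 syllables.
σ1/σ2 boundary: /lvn/ splits as /lv/ + /n/ (/n/ is the longest suffix that is a licit onset).

volv.nozw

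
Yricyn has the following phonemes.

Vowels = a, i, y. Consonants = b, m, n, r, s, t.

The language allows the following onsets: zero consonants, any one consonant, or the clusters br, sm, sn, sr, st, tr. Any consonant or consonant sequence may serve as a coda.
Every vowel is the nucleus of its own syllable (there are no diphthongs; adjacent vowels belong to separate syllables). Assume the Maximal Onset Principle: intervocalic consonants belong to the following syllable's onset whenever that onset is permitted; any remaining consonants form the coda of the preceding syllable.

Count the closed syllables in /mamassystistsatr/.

3

Vowels present: a, a, y, i, a; each is a nucleus, giving 5 syllables.
V1 /a/ – V2 /a/: /m/ → onset of the next syllable (single consonants are always licit onsets).
V2 /a/ – V3 /y/: /ss/; trying suffixes from longest down, /s/ is the first permitted one, so coda /s/ | onset /s/.
V3 /y/ – V4 /i/: /st/ — entire cluster is a permitted onset → onset /st/, coda ∅.
V4 /i/ – V5 /a/: /sts/; trying suffixes from longest down, /s/ is the first permitted one, so coda /st/ | onset /s/.
So the parse is ma.mas.sy.stist.satr.
Classifying each syllable: /ma/ (open), /mas/ (closed), /sy/ (open), /stist/ (closed), /satr/ (closed).
Closed syllables: 3.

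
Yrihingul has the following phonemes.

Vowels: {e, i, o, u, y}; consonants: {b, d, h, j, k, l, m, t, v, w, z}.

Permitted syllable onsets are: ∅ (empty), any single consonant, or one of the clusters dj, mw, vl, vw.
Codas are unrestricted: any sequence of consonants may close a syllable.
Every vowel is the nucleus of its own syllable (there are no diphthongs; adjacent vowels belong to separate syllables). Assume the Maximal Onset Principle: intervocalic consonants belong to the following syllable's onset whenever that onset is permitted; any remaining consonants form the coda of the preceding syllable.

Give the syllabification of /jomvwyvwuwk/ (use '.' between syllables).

The vowels are o, y, u — 3 nuclei, so 3 syllables.
/o…y/ gap (V1→V2): /mvw/ splits as /m/ + /vw/ (/vw/ is the longest suffix that is a licit onset).
/y…u/ gap (V2→V3): cluster /vw/ — /vw/ is itself a permitted onset, so the whole cluster goes right; preceding coda = ∅.

jom.vwy.vwuwk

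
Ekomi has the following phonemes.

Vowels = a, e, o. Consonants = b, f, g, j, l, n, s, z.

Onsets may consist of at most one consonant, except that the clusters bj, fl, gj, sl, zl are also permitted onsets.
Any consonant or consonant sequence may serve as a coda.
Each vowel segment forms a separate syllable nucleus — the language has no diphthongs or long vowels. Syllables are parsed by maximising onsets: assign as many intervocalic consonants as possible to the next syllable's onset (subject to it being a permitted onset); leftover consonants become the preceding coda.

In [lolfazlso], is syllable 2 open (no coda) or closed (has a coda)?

Nuclei (vowels): o, a, o → 3 syllables.
Between /o/ (V1) and /a/ (V2): cluster /lf/ — the longest permitted-onset suffix is /f/; onset = /f/, preceding coda = /l/.
Between /a/ (V2) and /o/ (V3): /zls/ — longest licit onset from the right is /s/, leaving /zl/ as coda.
So the parse is lol.fazl.so.
Syllable 2 is /fazl/ with coda /zl/, so it is closed.

closed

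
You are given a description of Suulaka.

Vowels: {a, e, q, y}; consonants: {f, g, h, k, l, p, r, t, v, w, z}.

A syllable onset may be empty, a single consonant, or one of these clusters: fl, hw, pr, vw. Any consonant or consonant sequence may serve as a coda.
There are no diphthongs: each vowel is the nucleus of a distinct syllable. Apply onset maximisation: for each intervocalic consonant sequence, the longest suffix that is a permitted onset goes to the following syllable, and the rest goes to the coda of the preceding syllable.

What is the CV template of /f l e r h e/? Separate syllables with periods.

CCVC.CV

Vowels present: e, e; each is a nucleus, giving 2 syllables.
/e…e/ gap (V1→V2): /rh/; trying suffixes from longest down, /h/ is the first permitted one, so coda /r/ | onset /h/.
Result: fler.he.
Mapping each syllable to C/V: /fler/ → CCVC, /he/ → CV.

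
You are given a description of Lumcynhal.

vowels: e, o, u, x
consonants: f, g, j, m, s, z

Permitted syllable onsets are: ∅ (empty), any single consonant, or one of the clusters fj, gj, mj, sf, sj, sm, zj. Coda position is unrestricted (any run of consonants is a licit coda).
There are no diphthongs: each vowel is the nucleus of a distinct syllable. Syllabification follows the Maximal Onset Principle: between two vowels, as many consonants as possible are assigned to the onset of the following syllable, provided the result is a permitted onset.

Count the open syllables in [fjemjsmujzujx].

Vowels present: e, u, u, x; each is a nucleus, giving 4 syllables.
Between /e/ (V1) and /u/ (V2): /mjsm/; trying suffixes from longest down, /sm/ is the first permitted one, so coda /mj/ | onset /sm/.
Between /u/ (V2) and /u/ (V3): /jz/ — longest licit onset from the right is /z/, leaving /j/ as coda.
Between /u/ (V3) and /x/ (V4): just /j/ — single C goes to the following onset.
So the parse is fjemj.smuj.zu.jx.
Classifying each syllable: /fjemj/ (closed), /smuj/ (closed), /zu/ (open), /jx/ (open).
Open syllables: 2.

2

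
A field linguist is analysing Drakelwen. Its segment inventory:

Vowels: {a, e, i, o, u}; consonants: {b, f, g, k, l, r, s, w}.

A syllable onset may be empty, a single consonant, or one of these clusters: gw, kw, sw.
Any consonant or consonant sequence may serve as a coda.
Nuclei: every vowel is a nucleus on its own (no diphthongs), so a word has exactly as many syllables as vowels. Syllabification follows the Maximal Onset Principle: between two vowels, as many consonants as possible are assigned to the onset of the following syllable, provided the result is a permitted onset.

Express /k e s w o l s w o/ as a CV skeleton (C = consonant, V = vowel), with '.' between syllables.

CV.CCVC.CCV

Vowels present: e, o, o; each is a nucleus, giving 3 syllables.
/e…o/ gap (V1→V2): /sw/ is a licit onset in full, so it all attaches to the next syllable.
/o…o/ gap (V2→V3): /lsw/ splits as /l/ + /sw/ (/sw/ is the longest suffix that is a licit onset).
Syllabification: ke.swol.swo.
Mapping each syllable to C/V: /ke/ → CV, /swol/ → CCVC, /swo/ → CCV.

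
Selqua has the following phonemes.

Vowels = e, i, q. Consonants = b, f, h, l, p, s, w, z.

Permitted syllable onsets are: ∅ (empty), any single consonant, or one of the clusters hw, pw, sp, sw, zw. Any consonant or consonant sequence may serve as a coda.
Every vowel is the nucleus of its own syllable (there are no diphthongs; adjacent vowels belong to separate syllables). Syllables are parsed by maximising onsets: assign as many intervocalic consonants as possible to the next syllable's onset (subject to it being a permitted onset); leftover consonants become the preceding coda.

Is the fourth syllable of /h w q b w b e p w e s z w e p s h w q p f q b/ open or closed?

The vowels are q, e, e, e, q, q — 6 nuclei, so 6 syllables.
V1 /q/ – V2 /e/: /bwb/; trying suffixes from longest down, /b/ is the first permitted one, so coda /bw/ | onset /b/.
V2 /e/ – V3 /e/: /pw/ is a licit onset in full, so it all attaches to the next syllable.
V3 /e/ – V4 /e/: /szw/; trying suffixes from longest down, /zw/ is the first permitted one, so coda /s/ | onset /zw/.
V4 /e/ – V5 /q/: /pshw/ — longest licit onset from the right is /hw/, leaving /ps/ as coda.
V5 /q/ – V6 /q/: cluster /pf/ — the longest permitted-onset suffix is /f/; onset = /f/, preceding coda = /p/.
Syllabification: hwqbw.be.pwes.zweps.hwqp.fqb.
Syllable 4 is /zweps/ with coda /ps/, so it is closed.

closed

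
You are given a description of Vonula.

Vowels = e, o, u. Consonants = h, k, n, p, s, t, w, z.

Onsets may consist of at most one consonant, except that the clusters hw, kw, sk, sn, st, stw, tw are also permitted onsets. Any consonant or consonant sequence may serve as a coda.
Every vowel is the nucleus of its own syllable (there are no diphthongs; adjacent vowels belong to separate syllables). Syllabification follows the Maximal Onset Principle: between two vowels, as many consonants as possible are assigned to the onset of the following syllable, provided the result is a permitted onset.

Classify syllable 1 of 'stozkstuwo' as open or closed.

The vowels are o, u, o — 3 nuclei, so 3 syllables.
Between /o/ (V1) and /u/ (V2): /zkst/ splits as /zk/ + /st/ (/st/ is the longest suffix that is a licit onset).
Between /u/ (V2) and /o/ (V3): /w/ → onset of the next syllable (single consonants are always licit onsets).
Putting it together: stozk.stu.wo.
Syllable 1 is /stozk/ with coda /zk/, so it is closed.

closed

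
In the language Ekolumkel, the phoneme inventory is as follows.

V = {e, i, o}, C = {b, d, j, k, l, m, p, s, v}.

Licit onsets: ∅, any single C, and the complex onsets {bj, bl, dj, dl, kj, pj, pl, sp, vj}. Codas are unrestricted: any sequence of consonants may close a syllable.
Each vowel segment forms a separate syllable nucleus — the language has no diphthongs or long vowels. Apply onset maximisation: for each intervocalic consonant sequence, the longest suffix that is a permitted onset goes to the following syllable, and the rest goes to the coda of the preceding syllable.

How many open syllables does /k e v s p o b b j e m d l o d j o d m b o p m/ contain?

1

Vowels present: e, o, e, o, o, o; each is a nucleus, giving 6 syllables.
/e…o/ gap (V1→V2): /vsp/ splits as /v/ + /sp/ (/sp/ is the longest suffix that is a licit onset).
/o…e/ gap (V2→V3): /bbj/; trying suffixes from longest down, /bj/ is the first permitted one, so coda /b/ | onset /bj/.
/e…o/ gap (V3→V4): /mdl/; trying suffixes from longest down, /dl/ is the first permitted one, so coda /m/ | onset /dl/.
/o…o/ gap (V4→V5): /dj/ — entire cluster is a permitted onset → onset /dj/, coda ∅.
/o…o/ gap (V5→V6): /dmb/; trying suffixes from longest down, /b/ is the first permitted one, so coda /dm/ | onset /b/.
Syllabification: kev.spob.bjem.dlo.djodm.bopm.
Classifying each syllable: /kev/ (closed), /spob/ (closed), /bjem/ (closed), /dlo/ (open), /djodm/ (closed), /bopm/ (closed).
Open syllables: 1.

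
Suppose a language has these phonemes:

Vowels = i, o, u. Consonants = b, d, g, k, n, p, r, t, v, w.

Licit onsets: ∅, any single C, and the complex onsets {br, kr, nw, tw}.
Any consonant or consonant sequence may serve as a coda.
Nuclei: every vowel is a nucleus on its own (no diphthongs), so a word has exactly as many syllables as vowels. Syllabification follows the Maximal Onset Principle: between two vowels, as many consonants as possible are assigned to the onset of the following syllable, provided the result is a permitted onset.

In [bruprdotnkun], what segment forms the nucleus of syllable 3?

The vowels are u, o, u — 3 nuclei, so 3 syllables.
The third nucleus (vowel 3 from the left) is /u/.

u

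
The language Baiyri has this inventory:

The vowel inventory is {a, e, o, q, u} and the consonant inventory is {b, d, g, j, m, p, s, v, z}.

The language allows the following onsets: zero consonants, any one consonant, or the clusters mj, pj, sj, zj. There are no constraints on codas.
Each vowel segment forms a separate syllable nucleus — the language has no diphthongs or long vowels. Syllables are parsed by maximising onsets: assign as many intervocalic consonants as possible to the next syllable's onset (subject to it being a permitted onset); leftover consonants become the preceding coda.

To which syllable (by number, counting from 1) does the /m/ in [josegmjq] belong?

3

Nuclei (vowels): o, e, q → 3 syllables.
Between /o/ (V1) and /e/ (V2): just /s/ — single C goes to the following onset.
Between /e/ (V2) and /q/ (V3): cluster /gmj/ — the longest permitted-onset suffix is /mj/; onset = /mj/, preceding coda = /g/.
Result: jo.seg.mjq.
The /m/ is in the onset of syllable 3 (/mjq/).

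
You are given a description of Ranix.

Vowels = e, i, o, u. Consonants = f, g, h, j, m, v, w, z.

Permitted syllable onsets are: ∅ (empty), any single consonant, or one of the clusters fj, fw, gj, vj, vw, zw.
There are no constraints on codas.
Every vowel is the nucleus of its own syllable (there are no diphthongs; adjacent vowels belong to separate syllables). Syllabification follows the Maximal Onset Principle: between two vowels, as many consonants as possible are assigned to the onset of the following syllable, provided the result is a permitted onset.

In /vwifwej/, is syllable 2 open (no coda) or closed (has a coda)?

Nuclei (vowels): i, e → 2 syllables.
Between /i/ (V1) and /e/ (V2): /fw/ is a licit onset in full, so it all attaches to the next syllable.
Putting it together: vwi.fwej.
Syllable 2 is /fwej/ with coda /j/, so it is closed.

closed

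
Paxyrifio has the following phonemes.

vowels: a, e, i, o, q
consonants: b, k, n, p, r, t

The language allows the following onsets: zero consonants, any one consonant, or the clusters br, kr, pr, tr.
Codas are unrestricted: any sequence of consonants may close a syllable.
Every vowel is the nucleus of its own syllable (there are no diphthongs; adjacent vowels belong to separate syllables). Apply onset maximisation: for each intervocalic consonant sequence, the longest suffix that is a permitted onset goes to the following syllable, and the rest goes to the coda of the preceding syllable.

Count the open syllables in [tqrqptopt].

1

Vowels present: q, q, o; each is a nucleus, giving 3 syllables.
/q…q/ gap (V1→V2): just /r/ — single C goes to the following onset.
/q…o/ gap (V2→V3): /pt/ — longest licit onset from the right is /t/, leaving /p/ as coda.
Result: tq.rqp.topt.
Classifying each syllable: /tq/ (open), /rqp/ (closed), /topt/ (closed).
Open syllables: 1.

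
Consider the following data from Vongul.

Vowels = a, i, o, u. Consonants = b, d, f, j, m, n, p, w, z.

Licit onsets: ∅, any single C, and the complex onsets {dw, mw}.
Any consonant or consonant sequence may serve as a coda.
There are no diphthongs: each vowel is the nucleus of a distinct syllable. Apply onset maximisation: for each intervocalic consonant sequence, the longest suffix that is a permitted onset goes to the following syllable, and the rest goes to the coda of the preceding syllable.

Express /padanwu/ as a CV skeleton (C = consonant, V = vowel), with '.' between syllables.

CV.CVC.CV

The vowels are a, a, u — 3 nuclei, so 3 syllables.
σ1/σ2 boundary: /d/ is a single consonant, so it becomes the next onset.
σ2/σ3 boundary: /nw/ splits as /n/ + /w/ (/w/ is the longest suffix that is a licit onset).
Putting it together: pa.dan.wu.
Mapping each syllable to C/V: /pa/ → CV, /dan/ → CVC, /wu/ → CV.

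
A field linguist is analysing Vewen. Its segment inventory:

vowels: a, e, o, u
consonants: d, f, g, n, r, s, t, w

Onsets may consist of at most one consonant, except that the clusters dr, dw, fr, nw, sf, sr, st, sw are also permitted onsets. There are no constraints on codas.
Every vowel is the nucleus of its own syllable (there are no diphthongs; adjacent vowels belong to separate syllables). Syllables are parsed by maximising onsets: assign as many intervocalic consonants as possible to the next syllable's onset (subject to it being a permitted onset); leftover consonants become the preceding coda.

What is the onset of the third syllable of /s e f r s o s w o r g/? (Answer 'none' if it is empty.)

Vowels present: e, o, o; each is a nucleus, giving 3 syllables.
σ1/σ2 boundary: cluster /frs/ — the longest permitted-onset suffix is /s/; onset = /s/, preceding coda = /fr/.
σ2/σ3 boundary: cluster /sw/ — /sw/ is itself a permitted onset, so the whole cluster goes right; preceding coda = ∅.
Syllabification: sefr.so.sworg.
Syllable 3 is /sworg/: onset /sw/, nucleus /o/, coda /rg/.

sw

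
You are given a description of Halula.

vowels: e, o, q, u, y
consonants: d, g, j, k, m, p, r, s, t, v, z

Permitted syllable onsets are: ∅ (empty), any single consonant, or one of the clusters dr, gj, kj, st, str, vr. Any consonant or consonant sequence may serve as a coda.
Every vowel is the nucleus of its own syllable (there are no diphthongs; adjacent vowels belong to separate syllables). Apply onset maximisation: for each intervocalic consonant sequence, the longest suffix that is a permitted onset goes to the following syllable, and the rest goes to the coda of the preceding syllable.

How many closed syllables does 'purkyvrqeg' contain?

2

Nuclei (vowels): u, y, q, e → 4 syllables.
Between /u/ (V1) and /y/ (V2): cluster /rk/ — the longest permitted-onset suffix is /k/; onset = /k/, preceding coda = /r/.
Between /y/ (V2) and /q/ (V3): /vr/ is a licit onset in full, so it all attaches to the next syllable.
Between /q/ (V3) and /e/ (V4): hiatus — the boundary sits between the two vowels.
Syllabification: pur.ky.vrq.eg.
Classifying each syllable: /pur/ (closed), /ky/ (open), /vrq/ (open), /eg/ (closed).
Closed syllables: 2.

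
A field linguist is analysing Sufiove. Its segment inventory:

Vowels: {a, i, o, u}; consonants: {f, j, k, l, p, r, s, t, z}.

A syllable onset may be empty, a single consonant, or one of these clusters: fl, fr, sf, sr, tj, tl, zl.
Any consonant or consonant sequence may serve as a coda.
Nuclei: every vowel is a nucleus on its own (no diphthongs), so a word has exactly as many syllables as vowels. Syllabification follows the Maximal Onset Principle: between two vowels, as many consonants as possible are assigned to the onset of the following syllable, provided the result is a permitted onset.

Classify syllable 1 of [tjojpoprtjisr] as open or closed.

closed

Vowels present: o, o, i; each is a nucleus, giving 3 syllables.
σ1/σ2 boundary: cluster /jp/ — the longest permitted-onset suffix is /p/; onset = /p/, preceding coda = /j/.
σ2/σ3 boundary: /prtj/ splits as /pr/ + /tj/ (/tj/ is the longest suffix that is a licit onset).
Syllabification: tjoj.popr.tjisr.
Syllable 1 is /tjoj/ with coda /j/, so it is closed.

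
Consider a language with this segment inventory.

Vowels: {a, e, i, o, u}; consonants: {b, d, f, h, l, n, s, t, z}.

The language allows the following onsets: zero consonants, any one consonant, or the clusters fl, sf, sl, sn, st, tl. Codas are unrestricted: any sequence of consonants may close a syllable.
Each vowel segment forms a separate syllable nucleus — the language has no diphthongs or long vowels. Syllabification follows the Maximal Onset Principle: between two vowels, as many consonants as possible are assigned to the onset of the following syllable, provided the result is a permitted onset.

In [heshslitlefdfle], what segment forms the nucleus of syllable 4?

The vowels are e, i, e, e — 4 nuclei, so 4 syllables.
The fourth nucleus (vowel 4 from the left) is /e/.

e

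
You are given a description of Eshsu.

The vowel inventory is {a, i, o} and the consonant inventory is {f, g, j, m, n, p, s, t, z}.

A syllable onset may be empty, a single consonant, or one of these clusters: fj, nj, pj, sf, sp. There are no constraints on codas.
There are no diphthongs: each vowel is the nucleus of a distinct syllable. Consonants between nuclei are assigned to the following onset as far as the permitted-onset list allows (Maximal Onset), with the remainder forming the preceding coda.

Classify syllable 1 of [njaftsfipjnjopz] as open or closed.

Nuclei (vowels): a, i, o → 3 syllables.
/a…i/ gap (V1→V2): /ftsf/ — longest licit onset from the right is /sf/, leaving /ft/ as coda.
/i…o/ gap (V2→V3): /pjnj/; trying suffixes from longest down, /nj/ is the first permitted one, so coda /pj/ | onset /nj/.
Syllabification: njaft.sfipj.njopz.
Syllable 1 is /njaft/ with coda /ft/, so it is closed.

closed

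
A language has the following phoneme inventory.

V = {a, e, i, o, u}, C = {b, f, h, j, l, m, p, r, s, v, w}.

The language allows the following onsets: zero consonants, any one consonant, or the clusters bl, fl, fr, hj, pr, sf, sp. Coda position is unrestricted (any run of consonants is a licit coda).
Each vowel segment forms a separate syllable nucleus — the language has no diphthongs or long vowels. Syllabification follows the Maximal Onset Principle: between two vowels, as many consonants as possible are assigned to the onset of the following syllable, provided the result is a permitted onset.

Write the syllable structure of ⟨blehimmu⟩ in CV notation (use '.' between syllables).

CCV.CVC.CV

Nuclei (vowels): e, i, u → 3 syllables.
σ1/σ2 boundary: /h/ is a single consonant, so it becomes the next onset.
σ2/σ3 boundary: cluster /mm/ — the longest permitted-onset suffix is /m/; onset = /m/, preceding coda = /m/.
Syllabification: ble.him.mu.
Mapping each syllable to C/V: /ble/ → CCV, /him/ → CVC, /mu/ → CV.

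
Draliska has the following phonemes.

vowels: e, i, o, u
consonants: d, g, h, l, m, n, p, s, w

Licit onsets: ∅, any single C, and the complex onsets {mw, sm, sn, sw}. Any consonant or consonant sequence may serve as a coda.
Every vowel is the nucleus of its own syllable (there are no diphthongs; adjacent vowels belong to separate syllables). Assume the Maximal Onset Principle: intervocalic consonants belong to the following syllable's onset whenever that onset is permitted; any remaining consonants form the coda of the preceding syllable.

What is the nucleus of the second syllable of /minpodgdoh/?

Vowels present: i, o, o; each is a nucleus, giving 3 syllables.
The second nucleus (vowel 2 from the left) is /o/.

o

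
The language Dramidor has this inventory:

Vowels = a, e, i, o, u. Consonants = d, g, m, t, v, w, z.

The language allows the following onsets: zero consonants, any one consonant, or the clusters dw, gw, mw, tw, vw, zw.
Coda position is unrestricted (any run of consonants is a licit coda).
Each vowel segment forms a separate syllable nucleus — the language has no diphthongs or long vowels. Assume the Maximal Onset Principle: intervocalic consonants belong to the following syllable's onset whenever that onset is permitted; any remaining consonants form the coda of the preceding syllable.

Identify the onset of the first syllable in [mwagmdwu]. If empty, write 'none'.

The vowels are a, u — 2 nuclei, so 2 syllables.
/a…u/ gap (V1→V2): /gmdw/; trying suffixes from longest down, /dw/ is the first permitted one, so coda /gm/ | onset /dw/.
Syllabification: mwagm.dwu.
Syllable 1 is /mwagm/: onset /mw/, nucleus /a/, coda /gm/.

mw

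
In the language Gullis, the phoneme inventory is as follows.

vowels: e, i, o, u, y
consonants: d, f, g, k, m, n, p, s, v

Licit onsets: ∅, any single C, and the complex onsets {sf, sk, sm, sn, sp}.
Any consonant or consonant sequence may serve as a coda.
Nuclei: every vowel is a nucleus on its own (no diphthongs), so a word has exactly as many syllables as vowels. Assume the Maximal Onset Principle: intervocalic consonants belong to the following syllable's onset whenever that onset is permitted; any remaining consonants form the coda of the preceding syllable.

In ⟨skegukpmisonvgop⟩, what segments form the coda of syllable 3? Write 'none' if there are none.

none

The vowels are e, u, i, o, o — 5 nuclei, so 5 syllables.
Between /e/ (V1) and /u/ (V2): /g/ is a single consonant, so it becomes the next onset.
Between /u/ (V2) and /i/ (V3): /kpm/ splits as /kp/ + /m/ (/m/ is the longest suffix that is a licit onset).
Between /i/ (V3) and /o/ (V4): just /s/ — single C goes to the following onset.
Between /o/ (V4) and /o/ (V5): /nvg/; trying suffixes from longest down, /g/ is the first permitted one, so coda /nv/ | onset /g/.
Syllabification: ske.gukp.mi.sonv.gop.
Syllable 3 is /mi/: onset /m/, nucleus /i/, coda ∅.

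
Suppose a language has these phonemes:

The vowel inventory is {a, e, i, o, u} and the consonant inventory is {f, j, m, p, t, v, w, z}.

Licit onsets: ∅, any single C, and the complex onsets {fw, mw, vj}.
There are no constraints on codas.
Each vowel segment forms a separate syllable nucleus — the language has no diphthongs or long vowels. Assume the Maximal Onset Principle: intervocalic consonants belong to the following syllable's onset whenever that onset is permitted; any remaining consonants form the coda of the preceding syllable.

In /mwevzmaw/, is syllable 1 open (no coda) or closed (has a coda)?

Vowels present: e, a; each is a nucleus, giving 2 syllables.
V1 /e/ – V2 /a/: /vzm/; trying suffixes from longest down, /m/ is the first permitted one, so coda /vz/ | onset /m/.
Result: mwevz.maw.
Syllable 1 is /mwevz/ with coda /vz/, so it is closed.

closed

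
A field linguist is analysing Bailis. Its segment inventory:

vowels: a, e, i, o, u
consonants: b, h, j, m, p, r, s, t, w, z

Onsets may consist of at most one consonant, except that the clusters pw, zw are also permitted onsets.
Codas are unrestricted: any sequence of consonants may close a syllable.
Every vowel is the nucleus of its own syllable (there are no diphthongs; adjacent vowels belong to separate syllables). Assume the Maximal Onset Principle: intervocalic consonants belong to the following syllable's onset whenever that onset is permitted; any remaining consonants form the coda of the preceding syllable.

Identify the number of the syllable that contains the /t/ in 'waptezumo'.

Nuclei (vowels): a, e, u, o → 4 syllables.
σ1/σ2 boundary: /pt/ splits as /p/ + /t/ (/t/ is the longest suffix that is a licit onset).
σ2/σ3 boundary: /z/ → onset of the next syllable (single consonants are always licit onsets).
σ3/σ4 boundary: /m/ → onset of the next syllable (single consonants are always licit onsets).
Syllabification: wap.te.zu.mo.
The /t/ is in the onset of syllable 2 (/te/).

2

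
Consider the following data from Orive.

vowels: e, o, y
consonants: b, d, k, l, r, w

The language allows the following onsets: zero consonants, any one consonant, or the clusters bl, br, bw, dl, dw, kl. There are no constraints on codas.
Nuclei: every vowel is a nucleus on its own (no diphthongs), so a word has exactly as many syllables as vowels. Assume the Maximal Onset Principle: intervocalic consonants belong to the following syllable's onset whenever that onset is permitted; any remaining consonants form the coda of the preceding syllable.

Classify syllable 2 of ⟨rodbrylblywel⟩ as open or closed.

closed

Nuclei (vowels): o, y, y, e → 4 syllables.
/o…y/ gap (V1→V2): /dbr/ splits as /d/ + /br/ (/br/ is the longest suffix that is a licit onset).
/y…y/ gap (V2→V3): /lbl/ splits as /l/ + /bl/ (/bl/ is the longest suffix that is a licit onset).
/y…e/ gap (V3→V4): /w/ → onset of the next syllable (single consonants are always licit onsets).
Putting it together: rod.bryl.bly.wel.
Syllable 2 is /bryl/ with coda /l/, so it is closed.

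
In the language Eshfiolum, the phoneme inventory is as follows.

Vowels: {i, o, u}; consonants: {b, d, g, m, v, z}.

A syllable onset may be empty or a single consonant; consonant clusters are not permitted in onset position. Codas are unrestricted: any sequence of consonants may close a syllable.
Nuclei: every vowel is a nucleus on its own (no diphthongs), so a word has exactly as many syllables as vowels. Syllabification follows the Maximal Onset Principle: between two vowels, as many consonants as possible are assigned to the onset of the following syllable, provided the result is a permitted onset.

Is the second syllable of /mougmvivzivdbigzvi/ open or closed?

closed

Nuclei (vowels): o, u, i, i, i, i → 6 syllables.
Between /o/ (V1) and /u/ (V2): no consonants, so the boundary falls immediately after /o/.
Between /u/ (V2) and /i/ (V3): /gmv/ — longest licit onset from the right is /v/, leaving /gm/ as coda.
Between /i/ (V3) and /i/ (V4): /vz/ splits as /v/ + /z/ (/z/ is the longest suffix that is a licit onset).
Between /i/ (V4) and /i/ (V5): cluster /vdb/ — the longest permitted-onset suffix is /b/; onset = /b/, preceding coda = /vd/.
Between /i/ (V5) and /i/ (V6): /gzv/ — longest licit onset from the right is /v/, leaving /gz/ as coda.
So the parse is mo.ugm.viv.zivd.bigz.vi.
Syllable 2 is /ugm/ with coda /gm/, so it is closed.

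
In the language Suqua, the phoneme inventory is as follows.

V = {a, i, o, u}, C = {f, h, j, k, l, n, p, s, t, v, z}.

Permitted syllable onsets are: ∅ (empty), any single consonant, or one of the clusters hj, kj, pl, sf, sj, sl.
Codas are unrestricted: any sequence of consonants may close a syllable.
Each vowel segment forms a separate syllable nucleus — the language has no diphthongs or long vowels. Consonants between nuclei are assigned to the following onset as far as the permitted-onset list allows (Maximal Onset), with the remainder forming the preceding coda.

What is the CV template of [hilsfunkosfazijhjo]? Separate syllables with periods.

CVC.CCVC.CV.CCV.CVC.CCV

Vowels present: i, u, o, a, i, o; each is a nucleus, giving 6 syllables.
V1 /i/ – V2 /u/: /lsf/ splits as /l/ + /sf/ (/sf/ is the longest suffix that is a licit onset).
V2 /u/ – V3 /o/: cluster /nk/ — the longest permitted-onset suffix is /k/; onset = /k/, preceding coda = /n/.
V3 /o/ – V4 /a/: /sf/ — entire cluster is a permitted onset → onset /sf/, coda ∅.
V4 /a/ – V5 /i/: /z/ → onset of the next syllable (single consonants are always licit onsets).
V5 /i/ – V6 /o/: /jhj/; trying suffixes from longest down, /hj/ is the first permitted one, so coda /j/ | onset /hj/.
Putting it together: hil.sfun.ko.sfa.zij.hjo.
Mapping each syllable to C/V: /hil/ → CVC, /sfun/ → CCVC, /ko/ → CV, /sfa/ → CCV, /zij/ → CVC, /hjo/ → CCV.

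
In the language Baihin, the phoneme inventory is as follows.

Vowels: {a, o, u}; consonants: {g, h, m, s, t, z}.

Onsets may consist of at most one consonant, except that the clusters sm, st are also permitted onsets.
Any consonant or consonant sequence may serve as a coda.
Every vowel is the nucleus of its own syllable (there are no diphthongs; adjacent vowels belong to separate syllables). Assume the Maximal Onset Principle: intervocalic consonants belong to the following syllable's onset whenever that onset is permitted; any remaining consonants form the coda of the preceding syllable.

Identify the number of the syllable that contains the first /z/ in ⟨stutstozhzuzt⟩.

2

Vowels present: u, o, u; each is a nucleus, giving 3 syllables.
V1 /u/ – V2 /o/: /tst/; trying suffixes from longest down, /st/ is the first permitted one, so coda /t/ | onset /st/.
V2 /o/ – V3 /u/: /zhz/ splits as /zh/ + /z/ (/z/ is the longest suffix that is a licit onset).
Syllabification: stut.stozh.zuzt.
The first /z/ is in the coda of syllable 2 (/stozh/).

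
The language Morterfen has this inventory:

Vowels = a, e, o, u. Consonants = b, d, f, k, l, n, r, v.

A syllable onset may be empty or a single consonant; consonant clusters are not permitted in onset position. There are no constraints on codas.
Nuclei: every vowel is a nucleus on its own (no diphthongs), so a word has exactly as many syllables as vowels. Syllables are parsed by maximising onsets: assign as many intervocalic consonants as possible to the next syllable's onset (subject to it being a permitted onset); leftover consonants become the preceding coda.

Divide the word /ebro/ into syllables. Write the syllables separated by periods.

The vowels are e, o — 2 nuclei, so 2 syllables.
Between /e/ (V1) and /o/ (V2): /br/; trying suffixes from longest down, /r/ is the first permitted one, so coda /b/ | onset /r/.

eb.ro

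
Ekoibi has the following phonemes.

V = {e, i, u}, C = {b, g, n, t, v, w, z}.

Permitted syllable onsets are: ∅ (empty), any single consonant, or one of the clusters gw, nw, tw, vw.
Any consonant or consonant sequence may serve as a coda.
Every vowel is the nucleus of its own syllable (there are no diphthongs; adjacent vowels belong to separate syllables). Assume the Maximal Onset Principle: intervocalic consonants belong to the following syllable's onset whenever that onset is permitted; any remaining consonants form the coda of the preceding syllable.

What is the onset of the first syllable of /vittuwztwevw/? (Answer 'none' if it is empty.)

v

Nuclei (vowels): i, u, e → 3 syllables.
Between /i/ (V1) and /u/ (V2): /tt/; trying suffixes from longest down, /t/ is the first permitted one, so coda /t/ | onset /t/.
Between /u/ (V2) and /e/ (V3): /wztw/; trying suffixes from longest down, /tw/ is the first permitted one, so coda /wz/ | onset /tw/.
So the parse is vit.tuwz.twevw.
Syllable 1 is /vit/: onset /v/, nucleus /i/, coda /t/.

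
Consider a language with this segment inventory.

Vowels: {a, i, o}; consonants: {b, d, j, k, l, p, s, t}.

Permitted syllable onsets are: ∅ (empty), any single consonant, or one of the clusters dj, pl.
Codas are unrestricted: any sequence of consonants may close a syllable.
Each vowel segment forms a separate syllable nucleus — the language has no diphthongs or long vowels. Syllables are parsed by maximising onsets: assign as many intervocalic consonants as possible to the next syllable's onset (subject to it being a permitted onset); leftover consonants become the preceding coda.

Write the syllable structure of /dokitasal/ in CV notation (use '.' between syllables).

CV.CV.CV.CVC

The vowels are o, i, a, a — 4 nuclei, so 4 syllables.
σ1/σ2 boundary: /k/ is a single consonant, so it becomes the next onset.
σ2/σ3 boundary: /t/ → onset of the next syllable (single consonants are always licit onsets).
σ3/σ4 boundary: just /s/ — single C goes to the following onset.
Syllabification: do.ki.ta.sal.
Mapping each syllable to C/V: /do/ → CV, /ki/ → CV, /ta/ → CV, /sal/ → CVC.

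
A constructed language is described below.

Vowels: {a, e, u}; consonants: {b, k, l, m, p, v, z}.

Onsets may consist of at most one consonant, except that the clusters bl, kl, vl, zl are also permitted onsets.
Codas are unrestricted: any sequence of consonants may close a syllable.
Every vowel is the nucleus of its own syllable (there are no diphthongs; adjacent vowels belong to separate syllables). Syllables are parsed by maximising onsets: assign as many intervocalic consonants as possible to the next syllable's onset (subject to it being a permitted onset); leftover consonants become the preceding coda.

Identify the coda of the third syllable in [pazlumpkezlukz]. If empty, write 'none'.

Nuclei (vowels): a, u, e, u → 4 syllables.
σ1/σ2 boundary: cluster /zl/ — /zl/ is itself a permitted onset, so the whole cluster goes right; preceding coda = ∅.
σ2/σ3 boundary: /mpk/ splits as /mp/ + /k/ (/k/ is the longest suffix that is a licit onset).
σ3/σ4 boundary: /zl/ is a licit onset in full, so it all attaches to the next syllable.
So the parse is pa.zlump.ke.zlukz.
Syllable 3 is /ke/: onset /k/, nucleus /e/, coda ∅.

none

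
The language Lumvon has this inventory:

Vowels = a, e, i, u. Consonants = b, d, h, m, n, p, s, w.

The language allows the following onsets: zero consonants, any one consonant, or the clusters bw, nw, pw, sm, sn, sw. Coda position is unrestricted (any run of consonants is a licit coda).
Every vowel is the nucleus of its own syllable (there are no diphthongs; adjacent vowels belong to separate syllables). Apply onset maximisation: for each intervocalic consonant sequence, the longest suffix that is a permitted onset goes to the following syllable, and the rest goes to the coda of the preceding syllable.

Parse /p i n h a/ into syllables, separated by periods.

Nuclei (vowels): i, a → 2 syllables.
Between /i/ (V1) and /a/ (V2): /nh/ — longest licit onset from the right is /h/, leaving /n/ as coda.

pin.ha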